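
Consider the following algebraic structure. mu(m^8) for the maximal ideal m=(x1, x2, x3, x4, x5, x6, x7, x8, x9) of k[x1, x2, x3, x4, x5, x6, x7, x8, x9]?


Graded Nakayama: mu(m^d) = dim_k (m^d/m^(d+1)) = #degree-8 monomials in 9 vars
C(n+d-1,d)=C(16,8)=12870


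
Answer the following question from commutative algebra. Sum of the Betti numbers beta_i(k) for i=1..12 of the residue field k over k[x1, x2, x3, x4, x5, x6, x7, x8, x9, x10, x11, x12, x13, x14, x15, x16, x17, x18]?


Koszul resolution: beta_i(k)=C(n,i), n=18
C(18,1)=18, C(18,2)=153, C(18,3)=816, C(18,4)=3060, C(18,5)=8568, C(18,6)=18564, C(18,7)=31824, C(18,8)=43758, C(18,9)=48620, C(18,10)=43758, C(18,11)=31824, C(18,12)=18564
Sum=249527


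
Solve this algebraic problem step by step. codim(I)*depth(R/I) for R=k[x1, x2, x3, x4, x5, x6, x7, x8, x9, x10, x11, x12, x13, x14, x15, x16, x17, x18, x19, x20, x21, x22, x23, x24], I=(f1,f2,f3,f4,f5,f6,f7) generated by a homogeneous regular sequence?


codim=7, depth=dim(R/I)=24-7=17
Product=7*17=119


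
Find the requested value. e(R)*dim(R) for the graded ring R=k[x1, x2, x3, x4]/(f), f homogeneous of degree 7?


e(R)=deg(f)=7, dim(R)=4-1=3
e*dim=7*3=21


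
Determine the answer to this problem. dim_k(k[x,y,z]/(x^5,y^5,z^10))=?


Basis: x^iy^jz^k, i<5,j<5,k<10
5*5*10=250


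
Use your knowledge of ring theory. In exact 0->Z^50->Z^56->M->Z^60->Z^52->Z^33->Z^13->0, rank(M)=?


Alt sum=0:
(-1)^0*50 + (-1)^1*56 + (-1)^2*? + (-1)^3*60 + (-1)^4*52 + (-1)^5*33 + (-1)^6*13=0
rank(M)=34


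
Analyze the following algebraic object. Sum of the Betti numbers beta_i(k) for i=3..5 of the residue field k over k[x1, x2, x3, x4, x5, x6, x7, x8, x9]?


Koszul resolution: beta_i(k)=C(n,i), n=9
C(9,3)=84, C(9,4)=126, C(9,5)=126
Sum=336


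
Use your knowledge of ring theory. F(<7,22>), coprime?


gcd(7,22)=1 => F=ab-a-b=7*22-7-22=154-29=125


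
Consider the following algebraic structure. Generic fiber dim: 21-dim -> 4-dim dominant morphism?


dim(fiber)=dim(X)-dim(Y)=21-4=17


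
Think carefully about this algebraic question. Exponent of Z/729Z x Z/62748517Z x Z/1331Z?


Exponent = lcm of the cyclic orders; pairwise coprime => product.
3^6*13^7*11^3=729*62748517*1331=60884823296583


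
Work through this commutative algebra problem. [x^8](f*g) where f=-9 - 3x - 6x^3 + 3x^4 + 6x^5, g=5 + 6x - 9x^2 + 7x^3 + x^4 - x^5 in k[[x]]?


[x^8] = sum a_i*b_j, i+j=8
  -6*-1=6
  3*1=3
  6*7=42
Sum=51


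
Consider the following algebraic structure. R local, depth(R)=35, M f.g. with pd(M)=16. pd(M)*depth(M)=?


pd+depth=35
depth=35-16=19
pd*depth=16*19=304


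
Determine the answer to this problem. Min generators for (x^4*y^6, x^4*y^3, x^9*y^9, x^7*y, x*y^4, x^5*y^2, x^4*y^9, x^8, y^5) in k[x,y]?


Remove redundant (divisible by others).
x^9*y^9 redundant.
x^4*y^6 redundant.
x^4*y^9 redundant.
Min: x^8, x^7*y, x^5*y^2, x^4*y^3, x*y^4, y^5
Count=6


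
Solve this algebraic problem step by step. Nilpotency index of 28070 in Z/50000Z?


28070^k mod 50000:
k=1: 28070
k=2: 24900
k=3: 43000
k=4: 10000
k=5: 0
First zero at k = 5


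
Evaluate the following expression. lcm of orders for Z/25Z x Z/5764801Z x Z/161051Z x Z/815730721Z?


Exponent = lcm of the cyclic orders; pairwise coprime => product.
5^2*7^8*11^5*13^8=25*5764801*161051*815730721=18933659956236965214275


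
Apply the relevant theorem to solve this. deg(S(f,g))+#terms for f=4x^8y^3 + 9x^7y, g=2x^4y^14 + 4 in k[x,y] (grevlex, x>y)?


LT(f)=4x^8y^3, LT(g)=2x^4y^14
lcm(LM)=x^8y^14
S(f,g) (scaled by 8 to clear denominators) = 2y^11*f - 4x^4*g = 18x^7y^12 - 16x^4
2 terms, deg 19.
19+2=21


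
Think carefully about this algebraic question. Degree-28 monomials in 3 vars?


C(d+n-1,n-1)=C(30,2)=435


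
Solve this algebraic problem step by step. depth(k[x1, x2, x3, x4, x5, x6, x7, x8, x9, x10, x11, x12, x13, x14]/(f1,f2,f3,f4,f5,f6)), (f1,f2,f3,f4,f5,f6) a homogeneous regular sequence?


depth(R)=14
depth(R/I)=14-6=8


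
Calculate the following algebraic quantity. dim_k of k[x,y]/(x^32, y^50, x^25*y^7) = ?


k[x,y]/I, I = (x^32, y^50, x^25*y^7)
Rect: 32x50=1600. Corner: (32-25)x(50-7)=301.
dim = 1600-301 = 1299


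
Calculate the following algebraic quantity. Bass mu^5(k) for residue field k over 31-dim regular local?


C(n,i)=C(31,5)=169911


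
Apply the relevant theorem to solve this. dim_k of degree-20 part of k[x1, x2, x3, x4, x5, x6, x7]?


C(d+n-1,n-1)=C(26,6)=230230


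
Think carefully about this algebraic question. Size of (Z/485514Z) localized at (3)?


3-primary part: 485514=3^8*74
Size=3^8=6561


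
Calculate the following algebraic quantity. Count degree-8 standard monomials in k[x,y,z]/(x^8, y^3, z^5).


Need i<8, j<3, k<5 with i+j+k=8.
For each i, j ranges over max(0,8-i-4)..min(2,8-i):
  i=0: j in [4,2] -> 0
  i=1: j in [3,2] -> 0
  i=2: j in [2,2] -> 1
  i=3: j in [1,2] -> 2
  i=4: j in [0,2] -> 3
  i=5: j in [0,2] -> 3
  i=6: j in [0,2] -> 3
  i=7: j in [0,1] -> 2
H(8) = 0+0+1+2+3+3+3+2 = 14


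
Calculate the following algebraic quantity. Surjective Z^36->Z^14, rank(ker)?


rank(ker) = 36-14 = 22


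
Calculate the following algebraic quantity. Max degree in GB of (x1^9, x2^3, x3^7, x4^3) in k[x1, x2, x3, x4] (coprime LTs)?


Pure powers, coprime LTs => already GB.
Degrees: 9, 3, 7, 3
Max=9


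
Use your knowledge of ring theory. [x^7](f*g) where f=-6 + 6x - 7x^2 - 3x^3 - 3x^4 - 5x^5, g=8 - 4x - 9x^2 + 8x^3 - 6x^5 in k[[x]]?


[x^7] = sum a_i*b_j, i+j=7
  -7*-6=42
  -3*8=-24
  -5*-9=45
Sum=63


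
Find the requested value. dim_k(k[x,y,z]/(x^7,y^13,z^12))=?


Basis: x^iy^jz^k, i<7,j<13,k<12
7*13*12=1092


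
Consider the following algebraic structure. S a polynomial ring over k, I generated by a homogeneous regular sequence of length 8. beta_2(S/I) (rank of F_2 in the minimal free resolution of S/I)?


Regular sequence => Koszul complex is the minimal free resolution.
Syz_1 minimally generated by Koszul relations f_i*e_j - f_j*e_i (i<j): mu(Syz_1) = beta_2 = C(m,2) = m(m-1)/2
m=8
8*7/2 = 28


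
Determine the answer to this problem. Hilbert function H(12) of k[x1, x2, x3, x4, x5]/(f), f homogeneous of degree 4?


C(16,4)-C(12,4)=1820-495=1325


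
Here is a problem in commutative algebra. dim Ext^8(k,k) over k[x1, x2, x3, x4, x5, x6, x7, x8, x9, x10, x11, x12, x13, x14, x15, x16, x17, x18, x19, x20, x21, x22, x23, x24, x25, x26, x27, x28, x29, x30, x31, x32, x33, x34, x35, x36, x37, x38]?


C(n,i)=C(38,8)=48903492


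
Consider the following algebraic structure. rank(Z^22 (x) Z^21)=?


rank(M(x)N) = rank(M)*rank(N)
22*21 = 462


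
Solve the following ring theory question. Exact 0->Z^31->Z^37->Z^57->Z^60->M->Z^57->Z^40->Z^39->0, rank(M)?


Alt sum=0:
(-1)^0*31 + (-1)^1*37 + (-1)^2*57 + (-1)^3*60 + (-1)^4*? + (-1)^5*57 + (-1)^6*40 + (-1)^7*39=0
rank(M)=65


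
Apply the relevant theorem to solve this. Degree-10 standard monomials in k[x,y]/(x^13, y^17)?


k[x,y], I = (x^13, y^17), d = 10
Need i < 13 and d-i < 17.
Range: 0 <= i <= 10.
H(10) = 11


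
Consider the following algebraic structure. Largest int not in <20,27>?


gcd(20,27)=1 => F=ab-a-b=20*27-20-27=540-47=493


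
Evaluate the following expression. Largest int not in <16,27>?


gcd(16,27)=1 => F=ab-a-b=16*27-16-27=432-43=389


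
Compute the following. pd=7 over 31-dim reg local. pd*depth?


pd+depth=31
depth=31-7=24
pd*depth=7*24=168


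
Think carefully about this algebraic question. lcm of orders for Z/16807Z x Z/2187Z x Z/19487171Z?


Exponent = lcm of the cyclic orders; pairwise coprime => product.
7^5*3^7*11^7=16807*2187*19487171=716288171114439


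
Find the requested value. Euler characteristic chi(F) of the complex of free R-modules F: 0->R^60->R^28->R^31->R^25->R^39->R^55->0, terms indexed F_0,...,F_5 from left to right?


chi = sum (-1)^i * rank:
(-1)^0*60=60
(-1)^1*28=-28
(-1)^2*31=31
(-1)^3*25=-25
(-1)^4*39=39
(-1)^5*55=-55
chi=22


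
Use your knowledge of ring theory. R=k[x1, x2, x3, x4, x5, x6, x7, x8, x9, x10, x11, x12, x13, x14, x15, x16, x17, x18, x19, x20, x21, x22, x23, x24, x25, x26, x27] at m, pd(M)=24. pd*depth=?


pd+depth=27
depth=27-24=3
pd*depth=24*3=72


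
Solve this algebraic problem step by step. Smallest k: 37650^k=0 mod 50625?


37650^k mod 50625:
k=1: 37650
k=2: 22500
k=3: 16875
k=4: 0
First zero at k = 4


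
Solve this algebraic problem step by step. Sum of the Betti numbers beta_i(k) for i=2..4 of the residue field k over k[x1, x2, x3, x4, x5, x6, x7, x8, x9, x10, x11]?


Koszul resolution: beta_i(k)=C(n,i), n=11
C(11,2)=55, C(11,3)=165, C(11,4)=330
Sum=550


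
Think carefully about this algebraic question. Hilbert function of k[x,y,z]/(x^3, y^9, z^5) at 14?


Need i<3, j<9, k<5 with i+j+k=14.
For each i, j ranges over max(0,14-i-4)..min(8,14-i):
  i=0: j in [10,8] -> 0
  i=1: j in [9,8] -> 0
  i=2: j in [8,8] -> 1
H(14) = 0+0+1 = 1


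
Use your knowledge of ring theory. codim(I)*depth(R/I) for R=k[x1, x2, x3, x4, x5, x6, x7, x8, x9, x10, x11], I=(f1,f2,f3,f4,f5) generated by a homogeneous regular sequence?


codim=5, depth=dim(R/I)=11-5=6
Product=5*6=30


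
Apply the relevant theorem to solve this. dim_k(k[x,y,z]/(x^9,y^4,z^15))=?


Basis: x^iy^jz^k, i<9,j<4,k<15
9*4*15=540


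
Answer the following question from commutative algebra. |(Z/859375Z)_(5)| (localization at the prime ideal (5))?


5-primary part: 859375=5^7*11
Size=5^7=78125


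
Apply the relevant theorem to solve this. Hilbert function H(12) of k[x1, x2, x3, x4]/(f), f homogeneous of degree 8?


C(15,3)-C(7,3)=455-35=420


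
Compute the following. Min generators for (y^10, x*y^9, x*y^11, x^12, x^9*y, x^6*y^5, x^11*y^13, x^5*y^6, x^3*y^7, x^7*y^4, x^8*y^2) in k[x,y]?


Remove redundant (divisible by others).
x^11*y^13 redundant.
x*y^11 redundant.
Min: x^12, x^9*y, x^8*y^2, x^7*y^4, x^6*y^5, x^5*y^6, x^3*y^7, x*y^9, y^10
Count=9


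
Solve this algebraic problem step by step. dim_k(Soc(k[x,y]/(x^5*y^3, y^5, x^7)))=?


Socle = ann(m) = span of standard monomials u with x*u, y*u in I (staircase corners).
Minimal generators: x^7, x^5*y^3, y^5
Corners: x^4y^4, x^6y^2
Socle dim=2


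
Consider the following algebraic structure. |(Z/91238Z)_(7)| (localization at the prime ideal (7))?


7-primary part: 91238=7^4*38
Size=7^4=2401


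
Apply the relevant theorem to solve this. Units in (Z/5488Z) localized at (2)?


Local ring = Z/16Z.
phi(16) = 2^3*(2-1) = 8


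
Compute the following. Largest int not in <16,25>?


gcd(16,25)=1 => F=ab-a-b=16*25-16-25=400-41=359


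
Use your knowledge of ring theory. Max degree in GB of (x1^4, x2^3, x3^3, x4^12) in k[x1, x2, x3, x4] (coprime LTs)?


Pure powers, coprime LTs => already GB.
Degrees: 4, 3, 3, 12
Max=12


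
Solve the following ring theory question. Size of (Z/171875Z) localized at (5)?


5-primary part: 171875=5^6*11
Size=5^6=15625


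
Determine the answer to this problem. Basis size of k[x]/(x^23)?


Basis: 1,x,...,x^22
dim=23


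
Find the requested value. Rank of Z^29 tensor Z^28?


rank(M(x)N) = rank(M)*rank(N)
29*28 = 812


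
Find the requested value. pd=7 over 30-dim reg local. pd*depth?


pd+depth=30
depth=30-7=23
pd*depth=7*23=161


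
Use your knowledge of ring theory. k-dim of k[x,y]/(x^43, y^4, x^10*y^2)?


k[x,y]/I, I = (x^43, y^4, x^10*y^2)
Rect: 43x4=172. Corner: (43-10)x(4-2)=66.
dim = 172-66 = 106


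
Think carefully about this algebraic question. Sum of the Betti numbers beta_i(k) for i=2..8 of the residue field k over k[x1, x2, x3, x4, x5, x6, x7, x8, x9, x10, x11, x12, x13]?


Koszul resolution: beta_i(k)=C(n,i), n=13
C(13,2)=78, C(13,3)=286, C(13,4)=715, C(13,5)=1287, C(13,6)=1716, C(13,7)=1716, C(13,8)=1287
Sum=7085


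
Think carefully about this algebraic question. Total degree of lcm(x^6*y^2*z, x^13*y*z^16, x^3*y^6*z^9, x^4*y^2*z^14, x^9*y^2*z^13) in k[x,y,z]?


lcm = componentwise max:
x: max(6,13,3,4,9)=13
y: max(2,1,6,2,2)=6
z: max(1,16,9,14,13)=16
Total=13+6+16=35


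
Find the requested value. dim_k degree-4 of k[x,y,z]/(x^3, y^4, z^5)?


Need i<3, j<4, k<5 with i+j+k=4.
For each i, j ranges over max(0,4-i-4)..min(3,4-i):
  i=0: j in [0,3] -> 4
  i=1: j in [0,3] -> 4
  i=2: j in [0,2] -> 3
H(4) = 4+4+3 = 11


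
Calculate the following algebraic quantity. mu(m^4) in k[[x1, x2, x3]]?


C(n+d-1,d)=C(6,4)=15


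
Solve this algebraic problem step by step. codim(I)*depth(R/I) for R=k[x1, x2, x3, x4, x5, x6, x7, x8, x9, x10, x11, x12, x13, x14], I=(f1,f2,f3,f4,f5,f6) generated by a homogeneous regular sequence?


codim=6, depth=dim(R/I)=14-6=8
Product=6*8=48


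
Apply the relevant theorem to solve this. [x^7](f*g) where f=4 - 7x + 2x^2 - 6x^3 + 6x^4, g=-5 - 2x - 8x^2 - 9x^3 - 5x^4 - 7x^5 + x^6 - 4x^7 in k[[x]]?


[x^7] = sum a_i*b_j, i+j=7
  4*-4=-16
  -7*1=-7
  2*-7=-14
  -6*-5=30
  6*-9=-54
Sum=-61


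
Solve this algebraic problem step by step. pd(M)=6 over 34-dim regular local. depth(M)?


pd+depth=depth(R)=34
depth=34-6=28


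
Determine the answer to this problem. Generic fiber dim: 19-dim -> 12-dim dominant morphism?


dim(fiber)=dim(X)-dim(Y)=19-12=7


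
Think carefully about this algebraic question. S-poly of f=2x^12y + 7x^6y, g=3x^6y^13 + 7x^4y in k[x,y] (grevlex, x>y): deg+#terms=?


LT(f)=2x^12y, LT(g)=3x^6y^13
lcm(LM)=x^12y^13
S(f,g) (scaled by 6 to clear denominators) = 3y^12*f - 2x^6*g = 21x^6y^13 - 14x^10y
2 terms, deg 19.
19+2=21


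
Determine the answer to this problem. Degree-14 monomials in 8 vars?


C(d+n-1,n-1)=C(21,7)=116280


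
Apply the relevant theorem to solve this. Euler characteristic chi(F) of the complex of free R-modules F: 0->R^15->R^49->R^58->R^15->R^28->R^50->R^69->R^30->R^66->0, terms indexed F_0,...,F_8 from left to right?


chi = sum (-1)^i * rank:
(-1)^0*15=15
(-1)^1*49=-49
(-1)^2*58=58
(-1)^3*15=-15
(-1)^4*28=28
(-1)^5*50=-50
(-1)^6*69=69
(-1)^7*30=-30
(-1)^8*66=66
chi=92


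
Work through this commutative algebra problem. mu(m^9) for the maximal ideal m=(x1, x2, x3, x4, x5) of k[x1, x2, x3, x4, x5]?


Graded Nakayama: mu(m^d) = dim_k (m^d/m^(d+1)) = #degree-9 monomials in 5 vars
C(n+d-1,d)=C(13,9)=715


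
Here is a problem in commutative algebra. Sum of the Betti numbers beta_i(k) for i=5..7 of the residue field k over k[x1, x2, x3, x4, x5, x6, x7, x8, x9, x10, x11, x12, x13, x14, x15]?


Koszul resolution: beta_i(k)=C(n,i), n=15
C(15,5)=3003, C(15,6)=5005, C(15,7)=6435
Sum=14443


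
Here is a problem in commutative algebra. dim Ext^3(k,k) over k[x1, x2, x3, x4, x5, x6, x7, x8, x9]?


C(n,i)=C(9,3)=84


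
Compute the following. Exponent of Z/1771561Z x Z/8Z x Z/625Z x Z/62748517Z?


Exponent = lcm of the cyclic orders; pairwise coprime => product.
11^6*2^3*5^4*13^7=1771561*8*625*62748517=555814127625185000


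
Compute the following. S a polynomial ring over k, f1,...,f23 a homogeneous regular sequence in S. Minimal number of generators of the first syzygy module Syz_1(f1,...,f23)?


Regular sequence => Koszul complex is the minimal free resolution.
Syz_1 minimally generated by Koszul relations f_i*e_j - f_j*e_i (i<j): mu(Syz_1) = beta_2 = C(m,2) = m(m-1)/2
m=23
23*22/2 = 253


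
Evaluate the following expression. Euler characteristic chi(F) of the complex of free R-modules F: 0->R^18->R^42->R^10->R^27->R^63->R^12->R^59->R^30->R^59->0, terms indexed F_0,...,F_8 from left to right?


chi = sum (-1)^i * rank:
(-1)^0*18=18
(-1)^1*42=-42
(-1)^2*10=10
(-1)^3*27=-27
(-1)^4*63=63
(-1)^5*12=-12
(-1)^6*59=59
(-1)^7*30=-30
(-1)^8*59=59
chi=98


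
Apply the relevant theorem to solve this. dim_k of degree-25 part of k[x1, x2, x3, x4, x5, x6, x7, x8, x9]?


C(d+n-1,n-1)=C(33,8)=13884156


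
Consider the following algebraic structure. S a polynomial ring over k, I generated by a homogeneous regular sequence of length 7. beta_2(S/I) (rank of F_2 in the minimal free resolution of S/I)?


Regular sequence => Koszul complex is the minimal free resolution.
Syz_1 minimally generated by Koszul relations f_i*e_j - f_j*e_i (i<j): mu(Syz_1) = beta_2 = C(m,2) = m(m-1)/2
m=7
7*6/2 = 21


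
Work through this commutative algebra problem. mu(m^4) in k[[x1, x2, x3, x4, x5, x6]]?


C(n+d-1,d)=C(9,4)=126


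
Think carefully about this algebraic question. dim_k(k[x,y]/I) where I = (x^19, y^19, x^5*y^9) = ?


k[x,y]/I, I = (x^19, y^19, x^5*y^9)
Rect: 19x19=361. Corner: (19-5)x(19-9)=140.
dim = 361-140 = 221


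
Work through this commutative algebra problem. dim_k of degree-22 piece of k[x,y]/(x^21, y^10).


k[x,y], I = (x^21, y^10), d = 22
Need i < 21 and d-i < 10.
Range: 13 <= i <= 20.
H(22) = 8


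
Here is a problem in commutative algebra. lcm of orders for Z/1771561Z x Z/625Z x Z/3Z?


Exponent = lcm of the cyclic orders; pairwise coprime => product.
11^6*5^4*3^1=1771561*625*3=3321676875


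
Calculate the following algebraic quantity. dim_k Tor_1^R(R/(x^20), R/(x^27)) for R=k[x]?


Tor_1(R/I,R/J)=(I cap J)/IJ=(x^27)/(x^47)
dim=47-27=min(20,27)=20


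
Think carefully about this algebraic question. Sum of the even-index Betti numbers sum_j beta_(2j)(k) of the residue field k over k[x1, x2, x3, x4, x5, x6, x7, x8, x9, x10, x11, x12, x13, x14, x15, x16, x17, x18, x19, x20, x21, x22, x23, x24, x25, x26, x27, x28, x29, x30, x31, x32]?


Koszul resolution: beta_i(k)=C(n,i), n=32
sum_even C(32,i) = 2^(n-1) = 2^31 = 2147483648


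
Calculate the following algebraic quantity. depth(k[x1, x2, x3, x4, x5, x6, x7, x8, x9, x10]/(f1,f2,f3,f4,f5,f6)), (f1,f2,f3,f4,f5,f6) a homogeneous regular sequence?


depth(R)=10
depth(R/I)=10-6=4


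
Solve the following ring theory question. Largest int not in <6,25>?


gcd(6,25)=1 => F=ab-a-b=6*25-6-25=150-31=119


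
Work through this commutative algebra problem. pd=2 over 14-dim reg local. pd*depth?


pd+depth=14
depth=14-2=12
pd*depth=2*12=24


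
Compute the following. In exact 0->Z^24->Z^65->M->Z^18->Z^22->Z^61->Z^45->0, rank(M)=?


Alt sum=0:
(-1)^0*24 + (-1)^1*65 + (-1)^2*? + (-1)^3*18 + (-1)^4*22 + (-1)^5*61 + (-1)^6*45=0
rank(M)=53


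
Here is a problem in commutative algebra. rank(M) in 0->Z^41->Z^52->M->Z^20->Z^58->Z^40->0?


Alt sum=0:
(-1)^0*41 + (-1)^1*52 + (-1)^2*? + (-1)^3*20 + (-1)^4*58 + (-1)^5*40=0
rank(M)=13


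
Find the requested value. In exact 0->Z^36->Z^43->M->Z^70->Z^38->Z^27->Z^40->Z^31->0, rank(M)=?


Alt sum=0:
(-1)^0*36 + (-1)^1*43 + (-1)^2*? + (-1)^3*70 + (-1)^4*38 + (-1)^5*27 + (-1)^6*40 + (-1)^7*31=0
rank(M)=57


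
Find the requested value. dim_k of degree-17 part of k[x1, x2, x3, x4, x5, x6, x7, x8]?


C(d+n-1,n-1)=C(24,7)=346104


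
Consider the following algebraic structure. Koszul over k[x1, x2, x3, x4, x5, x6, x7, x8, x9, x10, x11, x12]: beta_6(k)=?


C(n,i)=C(12,6)=924


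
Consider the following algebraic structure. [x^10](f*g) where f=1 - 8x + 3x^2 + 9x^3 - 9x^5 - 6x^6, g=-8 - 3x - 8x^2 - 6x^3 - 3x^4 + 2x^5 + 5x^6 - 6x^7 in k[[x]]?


[x^10] = sum a_i*b_j, i+j=10
  9*-6=-54
  -9*2=-18
  -6*-3=18
Sum=-54


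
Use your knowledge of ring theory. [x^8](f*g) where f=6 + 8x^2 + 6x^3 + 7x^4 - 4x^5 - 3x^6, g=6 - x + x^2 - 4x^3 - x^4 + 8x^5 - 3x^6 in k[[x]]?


[x^8] = sum a_i*b_j, i+j=8
  8*-3=-24
  6*8=48
  7*-1=-7
  -4*-4=16
  -3*1=-3
Sum=30


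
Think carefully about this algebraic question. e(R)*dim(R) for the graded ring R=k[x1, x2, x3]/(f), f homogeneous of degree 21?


e(R)=deg(f)=21, dim(R)=3-1=2
e*dim=21*2=42


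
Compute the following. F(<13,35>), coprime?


gcd(13,35)=1 => F=ab-a-b=13*35-13-35=455-48=407


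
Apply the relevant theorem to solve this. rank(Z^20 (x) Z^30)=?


rank(M(x)N) = rank(M)*rank(N)
20*30 = 600


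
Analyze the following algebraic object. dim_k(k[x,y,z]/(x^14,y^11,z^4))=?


Basis: x^iy^jz^k, i<14,j<11,k<4
14*11*4=616


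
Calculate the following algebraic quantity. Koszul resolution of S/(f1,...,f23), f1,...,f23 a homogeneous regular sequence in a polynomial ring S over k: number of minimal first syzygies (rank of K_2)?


Regular sequence => Koszul complex is the minimal free resolution.
Syz_1 minimally generated by Koszul relations f_i*e_j - f_j*e_i (i<j): mu(Syz_1) = beta_2 = C(m,2) = m(m-1)/2
m=23
23*22/2 = 253


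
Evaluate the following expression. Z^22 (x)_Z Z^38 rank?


rank(M(x)N) = rank(M)*rank(N)
22*38 = 836


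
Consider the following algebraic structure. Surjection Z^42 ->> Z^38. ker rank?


rank(ker) = 42-38 = 4


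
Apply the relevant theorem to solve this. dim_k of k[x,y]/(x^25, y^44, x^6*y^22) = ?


k[x,y]/I, I = (x^25, y^44, x^6*y^22)
Rect: 25x44=1100. Corner: (25-6)x(44-22)=418.
dim = 1100-418 = 682


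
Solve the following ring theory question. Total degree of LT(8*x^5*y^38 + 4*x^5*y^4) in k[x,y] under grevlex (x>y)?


LT: 8*x^5*y^38
deg_x=5, deg_y=38
Total=5+38=43


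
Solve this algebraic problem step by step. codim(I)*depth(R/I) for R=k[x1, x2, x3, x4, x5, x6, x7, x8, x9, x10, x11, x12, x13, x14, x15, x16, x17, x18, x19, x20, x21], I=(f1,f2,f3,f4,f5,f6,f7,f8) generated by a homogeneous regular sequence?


codim=8, depth=dim(R/I)=21-8=13
Product=8*13=104


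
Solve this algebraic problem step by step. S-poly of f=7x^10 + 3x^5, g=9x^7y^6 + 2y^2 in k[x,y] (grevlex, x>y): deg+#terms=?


LT(f)=7x^10, LT(g)=9x^7y^6
lcm(LM)=x^10y^6
S(f,g) (scaled by 63 to clear denominators) = 9y^6*f - 7x^3*g = 27x^5y^6 - 14x^3y^2
2 terms, deg 11.
11+2=13


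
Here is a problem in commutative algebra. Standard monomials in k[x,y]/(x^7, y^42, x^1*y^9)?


k[x,y]/I, I = (x^7, y^42, x^1*y^9)
Rect: 7x42=294. Corner: (7-1)x(42-9)=198.
dim = 294-198 = 96


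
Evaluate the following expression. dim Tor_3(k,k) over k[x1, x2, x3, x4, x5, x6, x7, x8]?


Koszul: C(n,i)=C(8,3)=56


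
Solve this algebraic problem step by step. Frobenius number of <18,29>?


gcd(18,29)=1 => F=ab-a-b=18*29-18-29=522-47=475


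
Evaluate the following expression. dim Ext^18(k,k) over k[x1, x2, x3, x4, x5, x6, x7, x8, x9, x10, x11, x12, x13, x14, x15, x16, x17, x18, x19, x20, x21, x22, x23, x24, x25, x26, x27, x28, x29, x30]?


C(n,i)=C(30,18)=86493225


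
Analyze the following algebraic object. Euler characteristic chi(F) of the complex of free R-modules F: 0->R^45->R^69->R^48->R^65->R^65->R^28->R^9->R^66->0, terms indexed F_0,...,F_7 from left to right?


chi = sum (-1)^i * rank:
(-1)^0*45=45
(-1)^1*69=-69
(-1)^2*48=48
(-1)^3*65=-65
(-1)^4*65=65
(-1)^5*28=-28
(-1)^6*9=9
(-1)^7*66=-66
chi=-61


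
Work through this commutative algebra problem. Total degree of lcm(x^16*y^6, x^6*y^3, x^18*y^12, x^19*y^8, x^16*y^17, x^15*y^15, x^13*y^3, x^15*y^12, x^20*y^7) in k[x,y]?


lcm = componentwise max:
x: max(16,6,18,19,16,15,13,15,20)=20
y: max(6,3,12,8,17,15,3,12,7)=17
Total=20+17=37


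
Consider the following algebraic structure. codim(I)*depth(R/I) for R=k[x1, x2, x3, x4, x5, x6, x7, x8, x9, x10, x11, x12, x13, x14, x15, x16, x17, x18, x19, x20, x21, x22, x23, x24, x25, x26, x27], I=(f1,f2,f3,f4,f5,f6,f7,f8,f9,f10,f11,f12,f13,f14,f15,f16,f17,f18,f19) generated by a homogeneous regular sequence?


codim=19, depth=dim(R/I)=27-19=8
Product=19*8=152


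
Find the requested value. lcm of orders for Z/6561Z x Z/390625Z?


Exponent = lcm of the cyclic orders; pairwise coprime => product.
3^8*5^8=6561*390625=2562890625


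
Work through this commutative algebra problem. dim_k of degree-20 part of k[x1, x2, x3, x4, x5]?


C(d+n-1,n-1)=C(24,4)=10626


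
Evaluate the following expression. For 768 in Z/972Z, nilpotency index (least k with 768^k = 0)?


768^k mod 972:
k=1: 768
k=2: 792
k=3: 756
k=4: 324
k=5: 0
First zero at k = 5


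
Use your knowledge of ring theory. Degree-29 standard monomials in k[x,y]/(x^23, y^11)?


k[x,y], I = (x^23, y^11), d = 29
Need i < 23 and d-i < 11.
Range: 19 <= i <= 22.
H(29) = 4


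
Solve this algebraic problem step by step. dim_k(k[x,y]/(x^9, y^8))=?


Basis: x^i*y^j, i<9, j<8
9*8=72


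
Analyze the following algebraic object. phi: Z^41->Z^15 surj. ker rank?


rank(ker) = 41-15 = 26


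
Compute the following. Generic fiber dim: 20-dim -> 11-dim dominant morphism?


dim(fiber)=dim(X)-dim(Y)=20-11=9


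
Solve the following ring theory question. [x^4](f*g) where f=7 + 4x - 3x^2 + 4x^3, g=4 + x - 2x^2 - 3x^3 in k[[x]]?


[x^4] = sum a_i*b_j, i+j=4
  4*-3=-12
  -3*-2=6
  4*1=4
Sum=-2


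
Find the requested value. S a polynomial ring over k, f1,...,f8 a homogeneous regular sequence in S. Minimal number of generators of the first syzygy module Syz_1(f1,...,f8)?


Regular sequence => Koszul complex is the minimal free resolution.
Syz_1 minimally generated by Koszul relations f_i*e_j - f_j*e_i (i<j): mu(Syz_1) = beta_2 = C(m,2) = m(m-1)/2
m=8
8*7/2 = 28


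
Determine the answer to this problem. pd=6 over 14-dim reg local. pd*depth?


pd+depth=14
depth=14-6=8
pd*depth=6*8=48


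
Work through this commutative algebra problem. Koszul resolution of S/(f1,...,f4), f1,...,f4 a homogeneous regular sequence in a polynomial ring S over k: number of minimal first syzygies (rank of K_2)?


Regular sequence => Koszul complex is the minimal free resolution.
Syz_1 minimally generated by Koszul relations f_i*e_j - f_j*e_i (i<j): mu(Syz_1) = beta_2 = C(m,2) = m(m-1)/2
m=4
4*3/2 = 6


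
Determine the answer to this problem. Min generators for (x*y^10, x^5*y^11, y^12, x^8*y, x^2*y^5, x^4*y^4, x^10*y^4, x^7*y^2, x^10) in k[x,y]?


Remove redundant (divisible by others).
x^10*y^4 redundant.
x^5*y^11 redundant.
Min: x^10, x^8*y, x^7*y^2, x^4*y^4, x^2*y^5, x*y^10, y^12
Count=7


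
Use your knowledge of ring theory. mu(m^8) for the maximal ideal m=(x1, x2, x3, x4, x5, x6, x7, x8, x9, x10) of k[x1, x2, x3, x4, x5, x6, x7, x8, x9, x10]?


Graded Nakayama: mu(m^d) = dim_k (m^d/m^(d+1)) = #degree-8 monomials in 10 vars
C(n+d-1,d)=C(17,8)=24310


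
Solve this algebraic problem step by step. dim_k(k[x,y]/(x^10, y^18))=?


Basis: x^i*y^j, i<10, j<18
10*18=180


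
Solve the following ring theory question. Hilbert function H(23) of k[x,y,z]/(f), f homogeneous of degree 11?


C(25,2)-C(14,2)=300-91=209


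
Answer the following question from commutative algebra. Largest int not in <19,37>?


gcd(19,37)=1 => F=ab-a-b=19*37-19-37=703-56=647


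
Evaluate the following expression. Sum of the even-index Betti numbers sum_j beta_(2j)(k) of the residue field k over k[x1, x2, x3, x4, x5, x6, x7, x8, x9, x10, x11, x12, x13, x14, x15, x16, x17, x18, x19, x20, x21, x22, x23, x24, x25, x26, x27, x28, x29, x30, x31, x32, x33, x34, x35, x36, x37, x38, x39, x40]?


Koszul resolution: beta_i(k)=C(n,i), n=40
sum_even C(40,i) = 2^(n-1) = 2^39 = 549755813888


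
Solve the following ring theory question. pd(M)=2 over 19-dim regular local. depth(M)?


pd+depth=depth(R)=19
depth=19-2=17


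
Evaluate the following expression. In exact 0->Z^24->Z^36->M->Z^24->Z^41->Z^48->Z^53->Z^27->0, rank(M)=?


Alt sum=0:
(-1)^0*24 + (-1)^1*36 + (-1)^2*? + (-1)^3*24 + (-1)^4*41 + (-1)^5*48 + (-1)^6*53 + (-1)^7*27=0
rank(M)=17


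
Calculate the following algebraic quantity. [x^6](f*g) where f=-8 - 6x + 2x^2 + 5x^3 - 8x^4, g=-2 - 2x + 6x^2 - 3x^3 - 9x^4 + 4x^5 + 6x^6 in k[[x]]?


[x^6] = sum a_i*b_j, i+j=6
  -8*6=-48
  -6*4=-24
  2*-9=-18
  5*-3=-15
  -8*6=-48
Sum=-153


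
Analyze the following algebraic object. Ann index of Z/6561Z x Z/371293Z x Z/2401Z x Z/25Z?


Exponent = lcm of the cyclic orders; pairwise coprime => product.
3^8*13^5*7^4*5^2=6561*371293*2401*25=146224103714325


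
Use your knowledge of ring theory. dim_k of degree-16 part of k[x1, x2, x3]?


C(d+n-1,n-1)=C(18,2)=153


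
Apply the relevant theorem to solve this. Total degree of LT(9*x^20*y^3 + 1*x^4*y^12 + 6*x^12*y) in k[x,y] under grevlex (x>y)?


LT: 9*x^20*y^3
deg_x=20, deg_y=3
Total=20+3=23


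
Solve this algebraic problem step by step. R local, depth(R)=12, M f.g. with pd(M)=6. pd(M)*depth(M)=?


pd+depth=12
depth=12-6=6
pd*depth=6*6=36


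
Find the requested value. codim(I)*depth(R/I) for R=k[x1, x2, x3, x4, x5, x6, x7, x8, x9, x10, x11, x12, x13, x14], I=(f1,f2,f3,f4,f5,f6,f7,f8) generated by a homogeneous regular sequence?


codim=8, depth=dim(R/I)=14-8=6
Product=8*6=48


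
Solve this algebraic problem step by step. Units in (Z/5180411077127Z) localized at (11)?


Local ring = Z/2357947691Z.
phi(2357947691) = 11^8*(11-1) = 2143588810


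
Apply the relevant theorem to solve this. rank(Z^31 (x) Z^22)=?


rank(M(x)N) = rank(M)*rank(N)
31*22 = 682


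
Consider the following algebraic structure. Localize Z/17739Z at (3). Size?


3-primary part: 17739=3^5*73
Size=3^5=243


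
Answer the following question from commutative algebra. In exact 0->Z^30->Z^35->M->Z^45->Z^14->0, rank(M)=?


Alt sum=0:
(-1)^0*30 + (-1)^1*35 + (-1)^2*? + (-1)^3*45 + (-1)^4*14=0
rank(M)=36


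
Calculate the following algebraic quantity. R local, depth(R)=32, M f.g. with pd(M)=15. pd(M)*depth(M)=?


pd+depth=32
depth=32-15=17
pd*depth=15*17=255


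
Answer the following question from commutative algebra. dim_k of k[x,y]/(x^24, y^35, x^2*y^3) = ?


k[x,y]/I, I = (x^24, y^35, x^2*y^3)
Rect: 24x35=840. Corner: (24-2)x(35-3)=704.
dim = 840-704 = 136


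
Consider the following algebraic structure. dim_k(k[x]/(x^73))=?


Basis: 1,x,...,x^72
dim=73


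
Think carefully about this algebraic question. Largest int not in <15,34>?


gcd(15,34)=1 => F=ab-a-b=15*34-15-34=510-49=461


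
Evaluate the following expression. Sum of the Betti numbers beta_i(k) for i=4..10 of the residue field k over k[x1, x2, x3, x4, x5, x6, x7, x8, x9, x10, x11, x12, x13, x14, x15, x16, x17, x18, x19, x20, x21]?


Koszul resolution: beta_i(k)=C(n,i), n=21
C(21,4)=5985, C(21,5)=20349, C(21,6)=54264, C(21,7)=116280, C(21,8)=203490, C(21,9)=293930, C(21,10)=352716
Sum=1047014


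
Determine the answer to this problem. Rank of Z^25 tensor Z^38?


rank(M(x)N) = rank(M)*rank(N)
25*38 = 950


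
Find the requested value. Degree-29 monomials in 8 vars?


C(d+n-1,n-1)=C(36,7)=8347680


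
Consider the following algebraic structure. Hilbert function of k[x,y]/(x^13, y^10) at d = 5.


k[x,y], I = (x^13, y^10), d = 5
Need i < 13 and d-i < 10.
Range: 0 <= i <= 5.
H(5) = 6


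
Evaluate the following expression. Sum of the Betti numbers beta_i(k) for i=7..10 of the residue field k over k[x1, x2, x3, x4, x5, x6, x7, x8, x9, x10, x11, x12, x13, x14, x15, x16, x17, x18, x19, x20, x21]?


Koszul resolution: beta_i(k)=C(n,i), n=21
C(21,7)=116280, C(21,8)=203490, C(21,9)=293930, C(21,10)=352716
Sum=966416


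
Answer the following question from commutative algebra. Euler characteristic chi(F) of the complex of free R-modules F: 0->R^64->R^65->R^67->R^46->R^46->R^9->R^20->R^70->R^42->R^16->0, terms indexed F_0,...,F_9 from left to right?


chi = sum (-1)^i * rank:
(-1)^0*64=64
(-1)^1*65=-65
(-1)^2*67=67
(-1)^3*46=-46
(-1)^4*46=46
(-1)^5*9=-9
(-1)^6*20=20
(-1)^7*70=-70
(-1)^8*42=42
(-1)^9*16=-16
chi=33


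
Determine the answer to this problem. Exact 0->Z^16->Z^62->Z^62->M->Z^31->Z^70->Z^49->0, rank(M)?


Alt sum=0:
(-1)^0*16 + (-1)^1*62 + (-1)^2*62 + (-1)^3*? + (-1)^4*31 + (-1)^5*70 + (-1)^6*49=0
rank(M)=26


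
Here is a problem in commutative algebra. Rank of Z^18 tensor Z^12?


rank(M(x)N) = rank(M)*rank(N)
18*12 = 216


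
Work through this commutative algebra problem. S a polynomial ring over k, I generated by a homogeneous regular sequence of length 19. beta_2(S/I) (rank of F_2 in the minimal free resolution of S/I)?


Regular sequence => Koszul complex is the minimal free resolution.
Syz_1 minimally generated by Koszul relations f_i*e_j - f_j*e_i (i<j): mu(Syz_1) = beta_2 = C(m,2) = m(m-1)/2
m=19
19*18/2 = 171


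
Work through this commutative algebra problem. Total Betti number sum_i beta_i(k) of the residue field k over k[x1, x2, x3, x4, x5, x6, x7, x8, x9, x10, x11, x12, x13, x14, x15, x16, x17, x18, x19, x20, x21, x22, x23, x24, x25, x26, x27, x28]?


Koszul resolution: beta_i(k)=C(n,i), n=28
sum_i C(28,i) = 2^28 = 268435456


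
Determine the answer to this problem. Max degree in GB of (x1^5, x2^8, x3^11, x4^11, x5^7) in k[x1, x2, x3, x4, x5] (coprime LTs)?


Pure powers, coprime LTs => already GB.
Degrees: 5, 8, 11, 11, 7
Max=11


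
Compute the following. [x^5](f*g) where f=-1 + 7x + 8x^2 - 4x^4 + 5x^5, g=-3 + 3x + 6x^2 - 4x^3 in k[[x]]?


[x^5] = sum a_i*b_j, i+j=5
  8*-4=-32
  -4*3=-12
  5*-3=-15
Sum=-59


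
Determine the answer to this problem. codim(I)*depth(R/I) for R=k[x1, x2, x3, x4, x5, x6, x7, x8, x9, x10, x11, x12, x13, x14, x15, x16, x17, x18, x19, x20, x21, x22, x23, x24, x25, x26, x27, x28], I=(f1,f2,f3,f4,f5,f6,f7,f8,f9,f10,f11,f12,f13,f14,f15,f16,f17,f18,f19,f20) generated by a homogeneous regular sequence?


codim=20, depth=dim(R/I)=28-20=8
Product=20*8=160


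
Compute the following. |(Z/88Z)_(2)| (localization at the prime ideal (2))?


2-primary part: 88=2^3*11
Size=2^3=8


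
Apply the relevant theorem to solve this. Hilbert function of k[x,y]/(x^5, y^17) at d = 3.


k[x,y], I = (x^5, y^17), d = 3
Need i < 5 and d-i < 17.
Range: 0 <= i <= 3.
H(3) = 4


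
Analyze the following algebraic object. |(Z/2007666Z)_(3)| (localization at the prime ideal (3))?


3-primary part: 2007666=3^10*34
Size=3^10=59049


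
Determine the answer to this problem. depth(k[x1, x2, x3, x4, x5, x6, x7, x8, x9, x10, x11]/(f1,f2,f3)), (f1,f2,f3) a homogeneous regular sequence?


depth(R)=11
depth(R/I)=11-3=8


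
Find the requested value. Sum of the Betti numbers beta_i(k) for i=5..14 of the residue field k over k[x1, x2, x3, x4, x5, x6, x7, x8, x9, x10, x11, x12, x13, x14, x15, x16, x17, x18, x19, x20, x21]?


Koszul resolution: beta_i(k)=C(n,i), n=21
C(21,5)=20349, C(21,6)=54264, C(21,7)=116280, C(21,8)=203490, C(21,9)=293930, C(21,10)=352716, C(21,11)=352716, C(21,12)=293930, C(21,13)=203490, C(21,14)=116280
Sum=2007445


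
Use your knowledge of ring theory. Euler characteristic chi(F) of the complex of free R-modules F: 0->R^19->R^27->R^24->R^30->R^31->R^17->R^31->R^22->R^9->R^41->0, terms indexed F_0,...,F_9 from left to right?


chi = sum (-1)^i * rank:
(-1)^0*19=19
(-1)^1*27=-27
(-1)^2*24=24
(-1)^3*30=-30
(-1)^4*31=31
(-1)^5*17=-17
(-1)^6*31=31
(-1)^7*22=-22
(-1)^8*9=9
(-1)^9*41=-41
chi=-23


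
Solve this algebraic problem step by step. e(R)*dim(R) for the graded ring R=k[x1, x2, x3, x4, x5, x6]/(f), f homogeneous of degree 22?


e(R)=deg(f)=22, dim(R)=6-1=5
e*dim=22*5=110


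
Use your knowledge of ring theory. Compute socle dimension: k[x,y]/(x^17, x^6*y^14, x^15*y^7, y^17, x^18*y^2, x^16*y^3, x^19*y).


Socle = ann(m) = span of standard monomials u with x*u, y*u in I (staircase corners).
Redundant generators: x^19*y, x^18*y^2
Minimal generators: x^17, x^16*y^3, x^15*y^7, x^6*y^14, y^17
Corners: x^5y^16, x^14y^13, x^15y^6, x^16y^2
Socle dim=4


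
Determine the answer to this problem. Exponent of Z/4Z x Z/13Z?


Exponent = lcm of the cyclic orders; pairwise coprime => product.
2^2*13^1=4*13=52


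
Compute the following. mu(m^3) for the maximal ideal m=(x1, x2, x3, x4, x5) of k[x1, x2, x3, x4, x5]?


Graded Nakayama: mu(m^d) = dim_k (m^d/m^(d+1)) = #degree-3 monomials in 5 vars
C(n+d-1,d)=C(7,3)=35


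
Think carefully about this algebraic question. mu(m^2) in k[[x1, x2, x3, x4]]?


C(n+d-1,d)=C(5,2)=10


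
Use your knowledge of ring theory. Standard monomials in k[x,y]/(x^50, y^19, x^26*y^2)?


k[x,y]/I, I = (x^50, y^19, x^26*y^2)
Rect: 50x19=950. Corner: (50-26)x(19-2)=408.
dim = 950-408 = 542


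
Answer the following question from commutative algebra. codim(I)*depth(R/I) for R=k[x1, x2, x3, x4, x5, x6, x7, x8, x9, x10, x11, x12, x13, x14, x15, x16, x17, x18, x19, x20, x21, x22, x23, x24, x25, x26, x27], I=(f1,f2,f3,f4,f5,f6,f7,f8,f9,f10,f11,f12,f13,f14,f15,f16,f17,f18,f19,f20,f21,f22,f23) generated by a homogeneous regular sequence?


codim=23, depth=dim(R/I)=27-23=4
Product=23*4=92


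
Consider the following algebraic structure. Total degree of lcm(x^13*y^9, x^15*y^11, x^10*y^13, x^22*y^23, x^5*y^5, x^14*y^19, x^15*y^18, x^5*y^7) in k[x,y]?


lcm = componentwise max:
x: max(13,15,10,22,5,14,15,5)=22
y: max(9,11,13,23,5,19,18,7)=23
Total=22+23=45


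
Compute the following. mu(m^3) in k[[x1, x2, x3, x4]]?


C(n+d-1,d)=C(6,3)=20


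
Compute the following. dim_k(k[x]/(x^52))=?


Basis: 1,x,...,x^51
dim=52


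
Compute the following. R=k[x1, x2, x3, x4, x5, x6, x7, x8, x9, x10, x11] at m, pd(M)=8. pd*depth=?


pd+depth=11
depth=11-8=3
pd*depth=8*3=24


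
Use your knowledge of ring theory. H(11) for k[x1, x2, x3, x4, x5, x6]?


C(d+n-1,n-1)=C(16,5)=4368


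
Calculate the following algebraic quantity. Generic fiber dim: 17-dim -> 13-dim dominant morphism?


dim(fiber)=dim(X)-dim(Y)=17-13=4


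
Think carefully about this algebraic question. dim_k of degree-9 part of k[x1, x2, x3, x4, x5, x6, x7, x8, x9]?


C(d+n-1,n-1)=C(17,8)=24310


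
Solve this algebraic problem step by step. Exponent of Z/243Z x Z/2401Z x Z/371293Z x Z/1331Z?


Exponent = lcm of the cyclic orders; pairwise coprime => product.
3^5*7^4*13^5*11^3=243*2401*371293*1331=288332269694469


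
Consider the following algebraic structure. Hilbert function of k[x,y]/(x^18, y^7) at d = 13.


k[x,y], I = (x^18, y^7), d = 13
Need i < 18 and d-i < 7.
Range: 7 <= i <= 13.
H(13) = 7


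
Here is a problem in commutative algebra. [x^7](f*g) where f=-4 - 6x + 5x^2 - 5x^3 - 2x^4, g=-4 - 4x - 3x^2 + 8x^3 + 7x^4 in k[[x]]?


[x^7] = sum a_i*b_j, i+j=7
  -5*7=-35
  -2*8=-16
Sum=-51


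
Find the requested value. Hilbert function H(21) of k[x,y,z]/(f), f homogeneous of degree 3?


C(23,2)-C(20,2)=253-190=63


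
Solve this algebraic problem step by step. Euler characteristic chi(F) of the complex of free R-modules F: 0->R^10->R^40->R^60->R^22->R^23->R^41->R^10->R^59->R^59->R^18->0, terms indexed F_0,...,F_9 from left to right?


chi = sum (-1)^i * rank:
(-1)^0*10=10
(-1)^1*40=-40
(-1)^2*60=60
(-1)^3*22=-22
(-1)^4*23=23
(-1)^5*41=-41
(-1)^6*10=10
(-1)^7*59=-59
(-1)^8*59=59
(-1)^9*18=-18
chi=-18


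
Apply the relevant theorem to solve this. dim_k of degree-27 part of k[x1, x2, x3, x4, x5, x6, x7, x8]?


C(d+n-1,n-1)=C(34,7)=5379616


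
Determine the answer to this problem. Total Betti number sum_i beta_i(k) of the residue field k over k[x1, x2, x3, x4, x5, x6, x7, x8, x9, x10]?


Koszul resolution: beta_i(k)=C(n,i), n=10
sum_i C(10,i) = 2^10 = 1024


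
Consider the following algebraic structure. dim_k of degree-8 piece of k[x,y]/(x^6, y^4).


k[x,y], I = (x^6, y^4), d = 8
Need i < 6 and d-i < 4.
Range: 5 <= i <= 5.
H(8) = 1


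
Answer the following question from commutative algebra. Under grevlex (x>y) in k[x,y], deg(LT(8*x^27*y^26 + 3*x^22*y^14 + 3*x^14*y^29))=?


LT: 8*x^27*y^26
deg_x=27, deg_y=26
Total=27+26=53


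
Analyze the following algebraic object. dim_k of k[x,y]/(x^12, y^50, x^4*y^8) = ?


k[x,y]/I, I = (x^12, y^50, x^4*y^8)
Rect: 12x50=600. Corner: (12-4)x(50-8)=336.
dim = 600-336 = 264


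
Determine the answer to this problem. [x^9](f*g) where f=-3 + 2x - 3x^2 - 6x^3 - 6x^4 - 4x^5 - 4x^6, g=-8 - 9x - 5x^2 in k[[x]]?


[x^9] = sum a_i*b_j, i+j=9
Sum=0


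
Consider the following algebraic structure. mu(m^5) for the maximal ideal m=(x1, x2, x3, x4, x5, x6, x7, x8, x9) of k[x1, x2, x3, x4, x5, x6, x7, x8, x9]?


Graded Nakayama: mu(m^d) = dim_k (m^d/m^(d+1)) = #degree-5 monomials in 9 vars
C(n+d-1,d)=C(13,5)=1287
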